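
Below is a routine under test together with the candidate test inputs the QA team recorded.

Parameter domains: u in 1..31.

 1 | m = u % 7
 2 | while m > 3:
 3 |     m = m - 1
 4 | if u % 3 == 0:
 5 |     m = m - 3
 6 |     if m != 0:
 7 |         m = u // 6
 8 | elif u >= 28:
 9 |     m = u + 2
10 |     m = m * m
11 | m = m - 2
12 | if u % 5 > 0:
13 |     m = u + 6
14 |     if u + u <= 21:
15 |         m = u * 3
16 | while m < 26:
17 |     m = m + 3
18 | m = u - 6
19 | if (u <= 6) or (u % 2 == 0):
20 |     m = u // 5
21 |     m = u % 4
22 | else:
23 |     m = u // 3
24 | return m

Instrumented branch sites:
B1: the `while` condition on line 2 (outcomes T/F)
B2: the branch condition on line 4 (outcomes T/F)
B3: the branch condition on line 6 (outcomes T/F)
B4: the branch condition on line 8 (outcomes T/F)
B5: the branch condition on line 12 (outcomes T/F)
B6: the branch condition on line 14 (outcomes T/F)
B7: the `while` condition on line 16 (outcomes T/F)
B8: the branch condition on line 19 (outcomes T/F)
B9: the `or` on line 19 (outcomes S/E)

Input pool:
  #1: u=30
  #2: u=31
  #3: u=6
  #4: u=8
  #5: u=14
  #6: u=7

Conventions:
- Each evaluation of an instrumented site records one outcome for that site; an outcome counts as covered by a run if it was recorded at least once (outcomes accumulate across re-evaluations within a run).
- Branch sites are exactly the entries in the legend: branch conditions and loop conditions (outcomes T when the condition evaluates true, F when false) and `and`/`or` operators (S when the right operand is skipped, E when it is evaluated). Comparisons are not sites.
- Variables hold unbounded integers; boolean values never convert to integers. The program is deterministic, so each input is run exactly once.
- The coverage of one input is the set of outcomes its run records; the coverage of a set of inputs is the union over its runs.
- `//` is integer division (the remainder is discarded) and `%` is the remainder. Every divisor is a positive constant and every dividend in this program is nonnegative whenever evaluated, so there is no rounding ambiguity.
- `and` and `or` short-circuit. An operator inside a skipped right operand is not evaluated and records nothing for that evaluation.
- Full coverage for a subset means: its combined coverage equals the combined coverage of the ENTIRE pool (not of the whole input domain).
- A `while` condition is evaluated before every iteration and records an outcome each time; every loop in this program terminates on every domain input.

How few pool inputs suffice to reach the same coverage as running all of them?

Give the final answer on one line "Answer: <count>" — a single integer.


input #1, u=30: events B1->F, B2->T, B3->T, B5->F, B7->T, B7->T, B7->T, B7->T, B7->T, B7->T, B7->T, B7->T, B7->F, B9->E, ...; outcomes B1=F, B2=T, B3=T, B5=F, B7=T, B7=F, B8=T, B9=E
input #2, u=31: events B1->F, B2->F, B4->T, B5->T, B6->F, B7->F, B9->E, B8->F; outcomes B1=F, B2=F, B4=T, B5=T, B6=F, B7=F, B8=F, B9=E
input #3, u=6: events B1->T, B1->T, B1->T, B1->F, B2->T, B3->F, B5->T, B6->T, B7->T, B7->T, B7->T, B7->F, B9->S, B8->T; outcomes B1=T, B1=F, B2=T, B3=F, B5=T, B6=T, B7=T, B7=F, B8=T, B9=S
input #4, u=8: events B1->F, B2->F, B4->F, B5->T, B6->T, B7->T, B7->F, B9->E, B8->T; outcomes B1=F, B2=F, B4=F, B5=T, B6=T, B7=T, B7=F, B8=T, B9=E
input #5, u=14: events B1->F, B2->F, B4->F, B5->T, B6->F, B7->T, B7->T, B7->F, B9->E, B8->T; outcomes B1=F, B2=F, B4=F, B5=T, B6=F, B7=T, B7=F, B8=T, B9=E
input #6, u=7: events B1->F, B2->F, B4->F, B5->T, B6->T, B7->T, B7->T, B7->F, B9->E, B8->F; outcomes B1=F, B2=F, B4=F, B5=T, B6=T, B7=T, B7=F, B8=F, B9=E
together the pool reaches 18 outcomes: B1=T, B1=F, B2=T, B2=F, B3=T, B3=F, B4=T, B4=F, B5=T, B5=F, B6=T, B6=F, B7=T, B7=F, B8=T, B8=F, B9=S, B9=E
no size-1 subset reaches all 18 outcomes (best union: 10/18)
no size-2 subset reaches all 18 outcomes (best union: 15/18)
no size-3 subset reaches all 18 outcomes (best union: 17/18)
size 4: inputs {1, 2, 3, 4} cover all 18 outcomes, and no lexicographically smaller subset of this size does
Answer: 4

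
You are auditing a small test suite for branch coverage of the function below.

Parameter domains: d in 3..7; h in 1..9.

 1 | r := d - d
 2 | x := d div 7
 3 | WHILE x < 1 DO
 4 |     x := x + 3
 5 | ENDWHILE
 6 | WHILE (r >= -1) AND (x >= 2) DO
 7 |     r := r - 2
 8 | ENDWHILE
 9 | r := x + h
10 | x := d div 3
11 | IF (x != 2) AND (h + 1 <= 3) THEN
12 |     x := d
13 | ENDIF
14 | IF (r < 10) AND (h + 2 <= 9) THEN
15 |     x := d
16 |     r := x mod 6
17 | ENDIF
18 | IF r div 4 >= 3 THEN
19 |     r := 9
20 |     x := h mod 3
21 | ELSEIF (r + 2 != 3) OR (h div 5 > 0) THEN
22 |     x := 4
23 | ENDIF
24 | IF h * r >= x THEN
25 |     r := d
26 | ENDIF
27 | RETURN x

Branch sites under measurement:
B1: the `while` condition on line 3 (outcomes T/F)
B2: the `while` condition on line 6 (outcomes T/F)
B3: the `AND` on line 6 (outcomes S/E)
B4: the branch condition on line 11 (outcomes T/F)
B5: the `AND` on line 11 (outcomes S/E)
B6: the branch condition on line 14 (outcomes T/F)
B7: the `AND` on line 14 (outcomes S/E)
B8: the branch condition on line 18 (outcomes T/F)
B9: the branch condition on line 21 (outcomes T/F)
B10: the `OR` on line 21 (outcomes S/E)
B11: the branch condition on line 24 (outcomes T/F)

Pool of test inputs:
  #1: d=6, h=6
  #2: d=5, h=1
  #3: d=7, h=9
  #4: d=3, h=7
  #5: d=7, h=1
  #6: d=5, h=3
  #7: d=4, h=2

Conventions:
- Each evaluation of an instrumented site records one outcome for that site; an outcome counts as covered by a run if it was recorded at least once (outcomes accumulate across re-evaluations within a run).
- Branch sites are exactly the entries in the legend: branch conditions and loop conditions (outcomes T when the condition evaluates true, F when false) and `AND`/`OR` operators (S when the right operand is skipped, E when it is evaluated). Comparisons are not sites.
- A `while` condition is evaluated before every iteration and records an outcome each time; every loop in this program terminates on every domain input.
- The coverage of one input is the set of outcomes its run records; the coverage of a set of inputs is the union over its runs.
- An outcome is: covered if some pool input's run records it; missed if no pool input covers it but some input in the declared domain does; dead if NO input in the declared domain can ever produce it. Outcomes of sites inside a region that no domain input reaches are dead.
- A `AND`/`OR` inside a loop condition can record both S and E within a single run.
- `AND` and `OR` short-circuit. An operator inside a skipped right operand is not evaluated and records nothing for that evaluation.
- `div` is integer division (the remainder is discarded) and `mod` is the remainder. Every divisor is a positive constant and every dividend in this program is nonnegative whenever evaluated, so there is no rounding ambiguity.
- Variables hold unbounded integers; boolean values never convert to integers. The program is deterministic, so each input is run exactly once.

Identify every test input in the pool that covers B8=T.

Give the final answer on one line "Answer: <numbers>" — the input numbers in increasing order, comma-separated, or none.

input #1 (d=6, h=6): does not record B8=T
input #2 (d=5, h=1): does not record B8=T
input #3 (d=7, h=9): does not record B8=T
input #4 (d=3, h=7): does not record B8=T
input #5 (d=7, h=1): does not record B8=T
input #6 (d=5, h=3): does not record B8=T
input #7 (d=4, h=2): does not record B8=T

Answer: none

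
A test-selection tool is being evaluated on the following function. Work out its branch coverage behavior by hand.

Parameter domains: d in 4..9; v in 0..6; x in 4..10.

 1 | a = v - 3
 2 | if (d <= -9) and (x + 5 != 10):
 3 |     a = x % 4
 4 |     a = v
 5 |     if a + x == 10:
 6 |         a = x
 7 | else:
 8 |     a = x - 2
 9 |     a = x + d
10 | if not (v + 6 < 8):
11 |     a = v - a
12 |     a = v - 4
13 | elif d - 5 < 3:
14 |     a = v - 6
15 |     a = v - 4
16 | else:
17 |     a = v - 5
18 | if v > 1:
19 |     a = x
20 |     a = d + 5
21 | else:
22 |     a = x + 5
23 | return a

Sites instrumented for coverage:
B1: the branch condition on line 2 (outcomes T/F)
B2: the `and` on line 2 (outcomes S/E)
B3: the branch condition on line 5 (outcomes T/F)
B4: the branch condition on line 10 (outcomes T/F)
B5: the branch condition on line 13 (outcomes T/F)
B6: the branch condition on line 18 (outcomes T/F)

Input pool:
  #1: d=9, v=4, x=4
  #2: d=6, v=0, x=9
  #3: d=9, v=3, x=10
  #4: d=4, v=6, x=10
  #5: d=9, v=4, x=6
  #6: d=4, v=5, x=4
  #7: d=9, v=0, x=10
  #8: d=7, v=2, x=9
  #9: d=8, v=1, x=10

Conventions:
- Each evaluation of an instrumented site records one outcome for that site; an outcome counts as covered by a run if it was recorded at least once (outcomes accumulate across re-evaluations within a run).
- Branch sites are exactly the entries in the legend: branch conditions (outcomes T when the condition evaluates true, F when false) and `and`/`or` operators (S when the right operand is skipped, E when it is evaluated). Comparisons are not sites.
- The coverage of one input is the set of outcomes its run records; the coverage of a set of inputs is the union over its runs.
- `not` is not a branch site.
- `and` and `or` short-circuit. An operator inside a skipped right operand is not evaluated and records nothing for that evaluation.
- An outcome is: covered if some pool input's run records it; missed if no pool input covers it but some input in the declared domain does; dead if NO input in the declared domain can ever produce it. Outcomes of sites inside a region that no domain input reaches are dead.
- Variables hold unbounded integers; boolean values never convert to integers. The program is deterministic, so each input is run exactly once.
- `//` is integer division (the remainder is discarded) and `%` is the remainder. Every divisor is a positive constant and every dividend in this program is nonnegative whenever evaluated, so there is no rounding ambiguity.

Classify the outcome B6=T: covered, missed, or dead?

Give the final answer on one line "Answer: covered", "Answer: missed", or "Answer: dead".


B6=T is recorded by pool input(s) 1, 3, 4, 5, 6, 8 -> covered
Answer: covered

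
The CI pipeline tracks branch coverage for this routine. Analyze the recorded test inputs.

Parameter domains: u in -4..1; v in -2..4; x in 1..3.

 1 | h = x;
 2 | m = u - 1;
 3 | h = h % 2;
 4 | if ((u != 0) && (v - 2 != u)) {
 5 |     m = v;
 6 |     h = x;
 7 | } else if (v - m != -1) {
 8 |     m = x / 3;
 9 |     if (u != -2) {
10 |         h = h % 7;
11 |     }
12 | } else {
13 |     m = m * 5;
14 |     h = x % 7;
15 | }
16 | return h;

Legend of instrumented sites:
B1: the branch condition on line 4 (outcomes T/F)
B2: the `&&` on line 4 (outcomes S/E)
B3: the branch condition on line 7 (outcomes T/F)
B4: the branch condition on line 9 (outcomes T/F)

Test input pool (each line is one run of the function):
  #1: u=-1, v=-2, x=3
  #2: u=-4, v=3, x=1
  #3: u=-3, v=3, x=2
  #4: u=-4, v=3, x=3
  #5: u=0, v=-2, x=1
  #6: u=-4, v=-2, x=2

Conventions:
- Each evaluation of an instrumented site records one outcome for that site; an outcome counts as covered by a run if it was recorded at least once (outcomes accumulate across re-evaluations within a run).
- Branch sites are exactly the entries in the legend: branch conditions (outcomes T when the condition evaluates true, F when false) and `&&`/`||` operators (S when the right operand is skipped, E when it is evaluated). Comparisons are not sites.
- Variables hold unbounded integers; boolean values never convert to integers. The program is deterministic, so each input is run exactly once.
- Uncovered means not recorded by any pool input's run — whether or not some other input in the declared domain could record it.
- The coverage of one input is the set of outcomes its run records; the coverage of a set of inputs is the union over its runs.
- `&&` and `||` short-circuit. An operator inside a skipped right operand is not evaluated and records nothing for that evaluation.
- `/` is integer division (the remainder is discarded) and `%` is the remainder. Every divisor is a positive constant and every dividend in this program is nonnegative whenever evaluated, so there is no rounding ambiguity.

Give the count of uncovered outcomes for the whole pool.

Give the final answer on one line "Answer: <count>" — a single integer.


input #1 (u=-1, v=-2, x=3): events B2->E, B1->T; covers B1=T, B2=E
input #2 (u=-4, v=3, x=1): events B2->E, B1->T; covers B1=T, B2=E
input #3 (u=-3, v=3, x=2): events B2->E, B1->T; covers B1=T, B2=E
input #4 (u=-4, v=3, x=3): events B2->E, B1->T; covers B1=T, B2=E
input #5 (u=0, v=-2, x=1): events B2->S, B1->F, B3->F; covers B1=F, B2=S, B3=F
input #6 (u=-4, v=-2, x=2): events B2->E, B1->F, B3->T, B4->T; covers B1=F, B2=E, B3=T, B4=T
union over the pool: B1=T, B1=F, B2=S, B2=E, B3=T, B3=F, B4=T
uncovered (1 of 8): B4=F
Answer: 1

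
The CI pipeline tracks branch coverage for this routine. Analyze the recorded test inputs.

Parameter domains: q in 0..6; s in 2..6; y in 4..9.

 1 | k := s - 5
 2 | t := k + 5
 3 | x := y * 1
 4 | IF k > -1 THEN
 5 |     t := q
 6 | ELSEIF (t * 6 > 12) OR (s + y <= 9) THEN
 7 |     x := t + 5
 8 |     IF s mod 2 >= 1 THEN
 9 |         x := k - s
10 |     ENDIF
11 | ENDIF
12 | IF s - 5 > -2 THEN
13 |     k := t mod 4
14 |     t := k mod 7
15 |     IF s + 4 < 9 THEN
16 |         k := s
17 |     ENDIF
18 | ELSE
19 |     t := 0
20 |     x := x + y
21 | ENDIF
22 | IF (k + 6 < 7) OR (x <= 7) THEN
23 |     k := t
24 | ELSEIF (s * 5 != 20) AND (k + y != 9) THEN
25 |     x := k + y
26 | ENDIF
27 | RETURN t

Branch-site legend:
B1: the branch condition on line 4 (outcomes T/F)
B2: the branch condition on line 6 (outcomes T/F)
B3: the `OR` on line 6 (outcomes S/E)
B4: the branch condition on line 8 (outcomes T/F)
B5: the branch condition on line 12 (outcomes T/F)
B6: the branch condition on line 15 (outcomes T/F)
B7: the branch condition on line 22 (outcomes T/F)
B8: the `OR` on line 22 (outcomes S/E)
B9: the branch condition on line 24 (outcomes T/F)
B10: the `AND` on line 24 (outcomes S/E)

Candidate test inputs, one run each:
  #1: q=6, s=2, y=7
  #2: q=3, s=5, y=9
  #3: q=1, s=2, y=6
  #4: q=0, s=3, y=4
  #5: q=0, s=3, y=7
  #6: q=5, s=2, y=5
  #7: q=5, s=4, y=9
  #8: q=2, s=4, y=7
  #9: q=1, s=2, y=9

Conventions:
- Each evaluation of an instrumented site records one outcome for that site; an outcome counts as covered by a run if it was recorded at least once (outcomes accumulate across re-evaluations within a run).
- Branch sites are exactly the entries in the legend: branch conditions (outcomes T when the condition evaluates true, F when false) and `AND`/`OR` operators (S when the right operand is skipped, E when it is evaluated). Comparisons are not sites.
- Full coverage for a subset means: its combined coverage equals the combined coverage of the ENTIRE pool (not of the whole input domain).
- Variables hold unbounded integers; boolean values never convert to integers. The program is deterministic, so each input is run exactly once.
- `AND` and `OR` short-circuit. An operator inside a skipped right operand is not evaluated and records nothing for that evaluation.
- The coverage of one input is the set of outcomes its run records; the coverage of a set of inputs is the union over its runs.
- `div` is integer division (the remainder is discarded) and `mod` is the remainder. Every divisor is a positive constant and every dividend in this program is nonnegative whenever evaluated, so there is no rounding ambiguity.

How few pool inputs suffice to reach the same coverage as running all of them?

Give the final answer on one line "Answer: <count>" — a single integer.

input #1 (q=6, s=2, y=7): events B1->F, B3->E, B2->T, B4->F, B5->F, B8->S, B7->T; covers B1=F, B2=T, B3=E, B4=F, B5=F, B7=T, B8=S
input #2 (q=3, s=5, y=9): events B1->T, B5->T, B6->F, B8->E, B7->F, B10->E, B9->T; covers B1=T, B5=T, B6=F, B7=F, B8=E, B9=T, B10=E
input #3 (q=1, s=2, y=6): events B1->F, B3->E, B2->T, B4->F, B5->F, B8->S, B7->T; covers B1=F, B2=T, B3=E, B4=F, B5=F, B7=T, B8=S
input #4 (q=0, s=3, y=4): events B1->F, B3->S, B2->T, B4->T, B5->F, B8->S, B7->T; covers B1=F, B2=T, B3=S, B4=T, B5=F, B7=T, B8=S
input #5 (q=0, s=3, y=7): events B1->F, B3->S, B2->T, B4->T, B5->F, B8->S, B7->T; covers B1=F, B2=T, B3=S, B4=T, B5=F, B7=T, B8=S
input #6 (q=5, s=2, y=5): events B1->F, B3->E, B2->T, B4->F, B5->F, B8->S, B7->T; covers B1=F, B2=T, B3=E, B4=F, B5=F, B7=T, B8=S
input #7 (q=5, s=4, y=9): events B1->F, B3->S, B2->T, B4->F, B5->T, B6->T, B8->E, B7->F, B10->S, B9->F; covers B1=F, B2=T, B3=S, B4=F, B5=T, B6=T, B7=F, B8=E, B9=F, B10=S
input #8 (q=2, s=4, y=7): events B1->F, B3->S, B2->T, B4->F, B5->T, B6->T, B8->E, B7->F, B10->S, B9->F; covers B1=F, B2=T, B3=S, B4=F, B5=T, B6=T, B7=F, B8=E, B9=F, B10=S
input #9 (q=1, s=2, y=9): events B1->F, B3->E, B2->F, B5->F, B8->S, B7->T; covers B1=F, B2=F, B3=E, B5=F, B7=T, B8=S
the full pool covers 20 outcomes: B1=T, B1=F, B2=T, B2=F, B3=S, B3=E, B4=T, B4=F, B5=T, B5=F, B6=T, B6=F, B7=T, B7=F, B8=S, B8=E, B9=T, B9=F, B10=S, B10=E
checked all size-1 subsets: none covers 20 outcomes (max 10/20)
checked all size-2 subsets: none covers 20 outcomes (max 15/20)
checked all size-3 subsets: none covers 20 outcomes (max 19/20)
at size 4, {2, 4, 7, 9} reaches all 20 outcomes; every lexicographically earlier size-4 subset fails

Answer: 4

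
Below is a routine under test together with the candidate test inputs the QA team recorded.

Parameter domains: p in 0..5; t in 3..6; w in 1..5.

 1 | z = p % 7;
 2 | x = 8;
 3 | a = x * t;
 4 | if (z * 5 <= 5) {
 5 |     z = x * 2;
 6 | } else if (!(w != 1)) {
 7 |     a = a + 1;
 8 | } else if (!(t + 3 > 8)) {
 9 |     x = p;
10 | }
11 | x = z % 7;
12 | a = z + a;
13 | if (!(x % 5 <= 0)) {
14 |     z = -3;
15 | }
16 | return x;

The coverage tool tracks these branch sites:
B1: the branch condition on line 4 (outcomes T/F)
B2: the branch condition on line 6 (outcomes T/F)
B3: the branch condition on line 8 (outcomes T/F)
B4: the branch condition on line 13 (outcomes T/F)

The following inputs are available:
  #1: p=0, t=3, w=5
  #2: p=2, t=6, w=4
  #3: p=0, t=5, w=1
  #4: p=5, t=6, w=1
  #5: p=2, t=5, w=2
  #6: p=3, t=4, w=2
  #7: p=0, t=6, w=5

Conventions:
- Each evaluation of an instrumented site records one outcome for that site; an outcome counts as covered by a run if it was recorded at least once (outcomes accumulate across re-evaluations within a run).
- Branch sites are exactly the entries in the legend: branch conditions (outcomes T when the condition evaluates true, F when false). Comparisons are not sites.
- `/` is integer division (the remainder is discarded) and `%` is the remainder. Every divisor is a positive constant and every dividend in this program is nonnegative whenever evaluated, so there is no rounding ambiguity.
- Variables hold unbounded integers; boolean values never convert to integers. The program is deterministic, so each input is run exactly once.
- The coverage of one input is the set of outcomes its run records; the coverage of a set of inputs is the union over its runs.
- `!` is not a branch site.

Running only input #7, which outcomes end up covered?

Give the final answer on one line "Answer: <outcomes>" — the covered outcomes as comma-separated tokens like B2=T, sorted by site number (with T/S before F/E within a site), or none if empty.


Running input #7 (p=0, t=6, w=5), event by event:
  B1->T, B4->T
as a set, this run covers: B1=T, B4=T
Answer: B1=T, B4=T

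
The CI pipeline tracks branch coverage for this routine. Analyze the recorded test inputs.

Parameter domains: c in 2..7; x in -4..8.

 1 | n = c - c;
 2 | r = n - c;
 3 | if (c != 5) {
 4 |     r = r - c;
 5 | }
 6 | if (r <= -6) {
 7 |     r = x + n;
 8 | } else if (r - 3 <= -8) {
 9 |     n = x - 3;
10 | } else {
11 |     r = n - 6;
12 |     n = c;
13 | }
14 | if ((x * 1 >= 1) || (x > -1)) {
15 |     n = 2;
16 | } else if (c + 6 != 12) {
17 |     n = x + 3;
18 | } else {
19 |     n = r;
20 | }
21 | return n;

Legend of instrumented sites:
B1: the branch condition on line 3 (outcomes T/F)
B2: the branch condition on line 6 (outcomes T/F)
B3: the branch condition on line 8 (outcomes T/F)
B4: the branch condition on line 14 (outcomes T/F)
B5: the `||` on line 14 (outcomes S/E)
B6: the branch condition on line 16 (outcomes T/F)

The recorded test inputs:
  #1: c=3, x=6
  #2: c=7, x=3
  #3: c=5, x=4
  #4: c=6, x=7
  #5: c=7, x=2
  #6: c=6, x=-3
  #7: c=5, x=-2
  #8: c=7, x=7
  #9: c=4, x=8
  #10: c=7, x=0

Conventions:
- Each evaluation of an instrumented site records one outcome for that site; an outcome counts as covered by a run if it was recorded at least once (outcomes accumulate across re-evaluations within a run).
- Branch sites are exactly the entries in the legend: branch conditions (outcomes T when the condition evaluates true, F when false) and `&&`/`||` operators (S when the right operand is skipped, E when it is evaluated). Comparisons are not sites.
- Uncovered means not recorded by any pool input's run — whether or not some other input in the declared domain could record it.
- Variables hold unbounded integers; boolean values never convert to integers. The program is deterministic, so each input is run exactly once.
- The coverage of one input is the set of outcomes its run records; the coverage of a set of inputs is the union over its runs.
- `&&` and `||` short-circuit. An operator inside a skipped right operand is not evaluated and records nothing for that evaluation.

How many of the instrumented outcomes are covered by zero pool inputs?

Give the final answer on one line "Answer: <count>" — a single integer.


#1 (c=3, x=6) -> covered: B1=T, B2=T, B4=T, B5=S
#2 (c=7, x=3) -> covered: B1=T, B2=T, B4=T, B5=S
#3 (c=5, x=4) -> covered: B1=F, B2=F, B3=T, B4=T, B5=S
#4 (c=6, x=7) -> covered: B1=T, B2=T, B4=T, B5=S
#5 (c=7, x=2) -> covered: B1=T, B2=T, B4=T, B5=S
#6 (c=6, x=-3) -> covered: B1=T, B2=T, B4=F, B5=E, B6=F
#7 (c=5, x=-2) -> covered: B1=F, B2=F, B3=T, B4=F, B5=E, B6=T
#8 (c=7, x=7) -> covered: B1=T, B2=T, B4=T, B5=S
#9 (c=4, x=8) -> covered: B1=T, B2=T, B4=T, B5=S
#10 (c=7, x=0) -> covered: B1=T, B2=T, B4=T, B5=E
union over the pool: B1=T, B1=F, B2=T, B2=F, B3=T, B4=T, B4=F, B5=S, B5=E, B6=T, B6=F
uncovered (1 of 12): B3=F
Answer: 1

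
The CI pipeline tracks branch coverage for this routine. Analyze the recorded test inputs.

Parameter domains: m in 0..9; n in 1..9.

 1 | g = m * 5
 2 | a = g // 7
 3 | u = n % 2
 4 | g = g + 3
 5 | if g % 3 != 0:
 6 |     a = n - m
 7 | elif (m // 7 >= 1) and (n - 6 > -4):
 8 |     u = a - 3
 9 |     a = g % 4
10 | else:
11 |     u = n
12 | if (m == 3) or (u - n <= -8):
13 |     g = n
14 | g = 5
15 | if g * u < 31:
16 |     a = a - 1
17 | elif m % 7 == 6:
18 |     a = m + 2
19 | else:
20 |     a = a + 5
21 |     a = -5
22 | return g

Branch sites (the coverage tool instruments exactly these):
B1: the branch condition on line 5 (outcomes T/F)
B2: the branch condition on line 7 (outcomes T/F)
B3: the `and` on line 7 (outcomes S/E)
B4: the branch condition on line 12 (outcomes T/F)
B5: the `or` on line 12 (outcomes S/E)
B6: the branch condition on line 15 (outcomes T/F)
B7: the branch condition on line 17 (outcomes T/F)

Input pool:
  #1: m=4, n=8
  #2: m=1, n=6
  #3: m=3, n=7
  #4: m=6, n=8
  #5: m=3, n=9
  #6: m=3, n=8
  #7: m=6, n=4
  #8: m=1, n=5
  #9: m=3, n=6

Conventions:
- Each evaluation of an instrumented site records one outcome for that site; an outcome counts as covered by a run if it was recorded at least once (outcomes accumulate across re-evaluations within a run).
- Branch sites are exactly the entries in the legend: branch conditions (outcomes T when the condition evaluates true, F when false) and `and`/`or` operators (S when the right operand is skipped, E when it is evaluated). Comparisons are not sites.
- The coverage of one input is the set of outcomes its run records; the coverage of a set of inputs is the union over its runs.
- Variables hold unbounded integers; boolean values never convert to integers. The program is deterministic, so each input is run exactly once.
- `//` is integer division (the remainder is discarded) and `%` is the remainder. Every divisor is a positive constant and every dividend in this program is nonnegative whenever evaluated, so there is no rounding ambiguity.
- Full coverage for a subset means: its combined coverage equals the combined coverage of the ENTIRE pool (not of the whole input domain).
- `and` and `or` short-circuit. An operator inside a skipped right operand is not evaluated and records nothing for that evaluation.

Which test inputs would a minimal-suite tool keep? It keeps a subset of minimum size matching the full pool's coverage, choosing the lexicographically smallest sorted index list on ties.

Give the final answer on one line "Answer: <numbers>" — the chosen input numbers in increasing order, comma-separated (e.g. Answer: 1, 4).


input #1 (m=4, n=8): events B1->T, B5->E, B4->T, B6->T; covers B1=T, B4=T, B5=E, B6=T
input #2 (m=1, n=6): events B1->T, B5->E, B4->F, B6->T; covers B1=T, B4=F, B5=E, B6=T
input #3 (m=3, n=7): events B1->F, B3->S, B2->F, B5->S, B4->T, B6->F, B7->F; covers B1=F, B2=F, B3=S, B4=T, B5=S, B6=F, B7=F
input #4 (m=6, n=8): events B1->F, B3->S, B2->F, B5->E, B4->F, B6->F, B7->T; covers B1=F, B2=F, B3=S, B4=F, B5=E, B6=F, B7=T
input #5 (m=3, n=9): events B1->F, B3->S, B2->F, B5->S, B4->T, B6->F, B7->F; covers B1=F, B2=F, B3=S, B4=T, B5=S, B6=F, B7=F
input #6 (m=3, n=8): events B1->F, B3->S, B2->F, B5->S, B4->T, B6->F, B7->F; covers B1=F, B2=F, B3=S, B4=T, B5=S, B6=F, B7=F
input #7 (m=6, n=4): events B1->F, B3->S, B2->F, B5->E, B4->F, B6->T; covers B1=F, B2=F, B3=S, B4=F, B5=E, B6=T
input #8 (m=1, n=5): events B1->T, B5->E, B4->F, B6->T; covers B1=T, B4=F, B5=E, B6=T
input #9 (m=3, n=6): events B1->F, B3->S, B2->F, B5->S, B4->T, B6->T; covers B1=F, B2=F, B3=S, B4=T, B5=S, B6=T
the full pool covers 12 outcomes: B1=T, B1=F, B2=F, B3=S, B4=T, B4=F, B5=S, B5=E, B6=T, B6=F, B7=T, B7=F
no size-1 subset reaches all 12 outcomes (best union: 7/12)
no size-2 subset reaches all 12 outcomes (best union: 11/12)
at size 3, {1, 3, 4} reaches all 12 outcomes; every lexicographically earlier size-3 subset fails
Answer: 1, 3, 4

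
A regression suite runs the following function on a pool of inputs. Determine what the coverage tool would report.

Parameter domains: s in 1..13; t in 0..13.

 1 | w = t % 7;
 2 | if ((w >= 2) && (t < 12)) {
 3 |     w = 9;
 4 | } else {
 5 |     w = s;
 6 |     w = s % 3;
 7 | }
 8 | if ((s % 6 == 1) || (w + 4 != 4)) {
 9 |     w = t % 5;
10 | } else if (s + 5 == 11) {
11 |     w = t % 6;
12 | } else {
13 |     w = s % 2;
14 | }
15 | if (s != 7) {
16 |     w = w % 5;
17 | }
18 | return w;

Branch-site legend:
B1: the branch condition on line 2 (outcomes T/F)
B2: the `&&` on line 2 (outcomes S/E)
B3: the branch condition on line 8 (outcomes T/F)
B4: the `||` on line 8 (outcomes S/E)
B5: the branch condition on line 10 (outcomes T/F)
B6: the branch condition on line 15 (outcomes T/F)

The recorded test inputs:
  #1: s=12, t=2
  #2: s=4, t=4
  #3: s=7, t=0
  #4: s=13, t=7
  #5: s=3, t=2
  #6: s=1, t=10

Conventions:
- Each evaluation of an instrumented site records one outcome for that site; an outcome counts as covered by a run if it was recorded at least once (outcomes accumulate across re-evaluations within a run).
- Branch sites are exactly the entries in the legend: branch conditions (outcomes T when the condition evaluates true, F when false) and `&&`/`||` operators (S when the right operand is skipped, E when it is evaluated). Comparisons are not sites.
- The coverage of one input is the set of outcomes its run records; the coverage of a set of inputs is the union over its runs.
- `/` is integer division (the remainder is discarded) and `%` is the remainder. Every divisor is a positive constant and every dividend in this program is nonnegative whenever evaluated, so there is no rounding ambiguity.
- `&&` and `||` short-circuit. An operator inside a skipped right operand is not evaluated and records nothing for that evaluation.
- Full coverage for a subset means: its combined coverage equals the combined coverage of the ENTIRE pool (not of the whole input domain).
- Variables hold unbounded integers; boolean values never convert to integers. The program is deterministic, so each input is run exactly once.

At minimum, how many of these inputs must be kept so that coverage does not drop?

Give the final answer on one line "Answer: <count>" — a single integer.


input #1 (s=12, t=2): covers B1=T, B2=E, B3=T, B4=E, B6=T
input #2 (s=4, t=4): covers B1=T, B2=E, B3=T, B4=E, B6=T
input #3 (s=7, t=0): covers B1=F, B2=S, B3=T, B4=S, B6=F
input #4 (s=13, t=7): covers B1=F, B2=S, B3=T, B4=S, B6=T
input #5 (s=3, t=2): covers B1=T, B2=E, B3=T, B4=E, B6=T
input #6 (s=1, t=10): covers B1=T, B2=E, B3=T, B4=S, B6=T
the full pool covers 9 outcomes: B1=T, B1=F, B2=S, B2=E, B3=T, B4=S, B4=E, B6=T, B6=F
no size-1 subset reaches all 9 outcomes (best union: 5/9)
size 2: inputs {1, 3} cover all 9 outcomes, and no lexicographically smaller subset of this size does
Answer: 2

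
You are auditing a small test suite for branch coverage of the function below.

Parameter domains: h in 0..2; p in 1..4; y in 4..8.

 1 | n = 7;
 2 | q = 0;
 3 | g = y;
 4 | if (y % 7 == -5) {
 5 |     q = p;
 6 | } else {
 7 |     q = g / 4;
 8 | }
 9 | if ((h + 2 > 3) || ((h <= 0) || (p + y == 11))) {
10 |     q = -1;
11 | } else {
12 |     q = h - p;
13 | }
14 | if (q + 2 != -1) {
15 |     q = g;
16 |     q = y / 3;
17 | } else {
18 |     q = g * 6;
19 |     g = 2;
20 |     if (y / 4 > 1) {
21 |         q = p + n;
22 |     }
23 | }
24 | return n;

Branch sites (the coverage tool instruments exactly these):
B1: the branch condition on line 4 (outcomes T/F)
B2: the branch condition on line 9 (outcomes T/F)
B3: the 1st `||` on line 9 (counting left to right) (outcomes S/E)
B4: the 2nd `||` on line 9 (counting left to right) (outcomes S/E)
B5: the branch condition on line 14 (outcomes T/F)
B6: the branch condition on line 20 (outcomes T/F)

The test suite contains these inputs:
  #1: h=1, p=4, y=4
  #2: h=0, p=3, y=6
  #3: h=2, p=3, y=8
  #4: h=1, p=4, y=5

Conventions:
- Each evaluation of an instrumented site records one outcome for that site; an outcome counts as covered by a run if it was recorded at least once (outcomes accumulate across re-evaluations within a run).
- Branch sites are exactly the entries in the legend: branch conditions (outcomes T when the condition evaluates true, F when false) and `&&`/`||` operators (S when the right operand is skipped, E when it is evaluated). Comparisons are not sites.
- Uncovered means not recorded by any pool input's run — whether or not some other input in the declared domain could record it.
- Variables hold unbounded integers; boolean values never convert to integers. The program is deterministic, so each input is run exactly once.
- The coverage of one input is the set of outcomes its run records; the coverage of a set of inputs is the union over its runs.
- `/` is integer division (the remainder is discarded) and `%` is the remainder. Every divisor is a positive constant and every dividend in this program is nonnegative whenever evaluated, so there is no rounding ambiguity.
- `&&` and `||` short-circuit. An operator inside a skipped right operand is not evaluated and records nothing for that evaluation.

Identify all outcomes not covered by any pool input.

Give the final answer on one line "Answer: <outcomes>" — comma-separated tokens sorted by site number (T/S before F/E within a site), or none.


input #1 (h=1, p=4, y=4): covers B1=F, B2=F, B3=E, B4=E, B5=F, B6=F
input #2 (h=0, p=3, y=6): covers B1=F, B2=T, B3=E, B4=S, B5=T
input #3 (h=2, p=3, y=8): covers B1=F, B2=T, B3=S, B5=T
input #4 (h=1, p=4, y=5): covers B1=F, B2=F, B3=E, B4=E, B5=F, B6=F
union over the pool: B1=F, B2=T, B2=F, B3=S, B3=E, B4=S, B4=E, B5=T, B5=F, B6=F
uncovered (2 of 12): B1=T, B6=T
Answer: B1=T, B6=T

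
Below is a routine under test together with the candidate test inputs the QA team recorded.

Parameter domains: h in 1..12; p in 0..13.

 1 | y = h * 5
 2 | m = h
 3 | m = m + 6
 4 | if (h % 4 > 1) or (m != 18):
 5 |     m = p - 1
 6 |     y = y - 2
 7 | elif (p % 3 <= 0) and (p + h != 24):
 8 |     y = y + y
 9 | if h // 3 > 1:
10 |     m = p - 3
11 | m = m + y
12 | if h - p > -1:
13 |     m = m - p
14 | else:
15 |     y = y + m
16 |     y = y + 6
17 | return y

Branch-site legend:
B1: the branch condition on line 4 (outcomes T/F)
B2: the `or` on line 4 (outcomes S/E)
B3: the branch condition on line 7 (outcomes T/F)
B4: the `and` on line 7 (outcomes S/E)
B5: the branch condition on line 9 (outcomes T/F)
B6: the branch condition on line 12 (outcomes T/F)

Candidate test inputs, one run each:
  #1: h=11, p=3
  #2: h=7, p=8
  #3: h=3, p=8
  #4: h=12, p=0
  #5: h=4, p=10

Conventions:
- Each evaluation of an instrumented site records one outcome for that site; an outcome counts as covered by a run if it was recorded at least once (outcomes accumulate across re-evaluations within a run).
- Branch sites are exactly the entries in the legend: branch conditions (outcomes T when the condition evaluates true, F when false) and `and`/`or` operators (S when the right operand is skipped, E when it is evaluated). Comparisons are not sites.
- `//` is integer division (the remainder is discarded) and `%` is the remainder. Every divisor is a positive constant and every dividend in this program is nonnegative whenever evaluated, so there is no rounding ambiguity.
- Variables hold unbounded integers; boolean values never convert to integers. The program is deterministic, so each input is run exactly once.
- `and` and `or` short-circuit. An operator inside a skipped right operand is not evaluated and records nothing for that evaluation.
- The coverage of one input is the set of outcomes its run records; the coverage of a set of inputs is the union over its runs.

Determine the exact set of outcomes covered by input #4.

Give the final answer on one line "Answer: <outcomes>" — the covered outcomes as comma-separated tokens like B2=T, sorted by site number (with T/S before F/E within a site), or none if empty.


Simulating input #4 (h=12, p=0) step by step:
  B2->E, B1->F, B4->E, B3->T, B5->T, B6->T
deduplicating events, the covered set is: B1=F, B2=E, B3=T, B4=E, B5=T, B6=T
Answer: B1=F, B2=E, B3=T, B4=E, B5=T, B6=T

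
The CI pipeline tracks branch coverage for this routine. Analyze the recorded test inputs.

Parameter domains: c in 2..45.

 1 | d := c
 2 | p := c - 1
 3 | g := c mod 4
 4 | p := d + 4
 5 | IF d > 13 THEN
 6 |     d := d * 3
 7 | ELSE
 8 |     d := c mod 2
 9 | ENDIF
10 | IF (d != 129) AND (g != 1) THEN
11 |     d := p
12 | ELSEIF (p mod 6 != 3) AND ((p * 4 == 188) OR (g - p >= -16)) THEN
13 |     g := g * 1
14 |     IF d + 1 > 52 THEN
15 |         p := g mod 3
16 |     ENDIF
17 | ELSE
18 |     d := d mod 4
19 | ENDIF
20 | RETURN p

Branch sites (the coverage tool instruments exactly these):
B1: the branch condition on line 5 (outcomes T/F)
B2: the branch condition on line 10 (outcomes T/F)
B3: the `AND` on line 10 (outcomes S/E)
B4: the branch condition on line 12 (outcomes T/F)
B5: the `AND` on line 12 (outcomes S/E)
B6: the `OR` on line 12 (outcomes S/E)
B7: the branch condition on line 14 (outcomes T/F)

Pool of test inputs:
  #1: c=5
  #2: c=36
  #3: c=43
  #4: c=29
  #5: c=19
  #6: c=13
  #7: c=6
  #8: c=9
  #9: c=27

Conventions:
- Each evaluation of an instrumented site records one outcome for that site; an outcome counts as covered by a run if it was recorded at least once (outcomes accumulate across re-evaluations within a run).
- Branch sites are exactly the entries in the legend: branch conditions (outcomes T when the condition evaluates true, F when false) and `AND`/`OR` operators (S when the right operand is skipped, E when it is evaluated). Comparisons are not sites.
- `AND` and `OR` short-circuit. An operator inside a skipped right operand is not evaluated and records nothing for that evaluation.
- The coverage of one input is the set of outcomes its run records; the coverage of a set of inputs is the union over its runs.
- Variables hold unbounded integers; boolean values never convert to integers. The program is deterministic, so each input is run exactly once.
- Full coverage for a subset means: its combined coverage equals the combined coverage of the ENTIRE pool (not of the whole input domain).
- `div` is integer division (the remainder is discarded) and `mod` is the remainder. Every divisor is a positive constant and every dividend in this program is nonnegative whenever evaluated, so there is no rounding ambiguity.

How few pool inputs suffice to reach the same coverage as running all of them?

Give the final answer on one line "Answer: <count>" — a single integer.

run #1 (c=5) runs B1->F, B3->E, B2->F, B5->S, B4->F; records B1=F, B2=F, B3=E, B4=F, B5=S
run #2 (c=36) runs B1->T, B3->E, B2->T; records B1=T, B2=T, B3=E
run #3 (c=43) runs B1->T, B3->S, B2->F, B5->E, B6->S, B4->T, B7->T; records B1=T, B2=F, B3=S, B4=T, B5=E, B6=S, B7=T
run #4 (c=29) runs B1->T, B3->E, B2->F, B5->S, B4->F; records B1=T, B2=F, B3=E, B4=F, B5=S
run #5 (c=19) runs B1->T, B3->E, B2->T; records B1=T, B2=T, B3=E
run #6 (c=13) runs B1->F, B3->E, B2->F, B5->E, B6->E, B4->T, B7->F; records B1=F, B2=F, B3=E, B4=T, B5=E, B6=E, B7=F
run #7 (c=6) runs B1->F, B3->E, B2->T; records B1=F, B2=T, B3=E
run #8 (c=9) runs B1->F, B3->E, B2->F, B5->E, B6->E, B4->T, B7->F; records B1=F, B2=F, B3=E, B4=T, B5=E, B6=E, B7=F
run #9 (c=27) runs B1->T, B3->E, B2->T; records B1=T, B2=T, B3=E
the full pool covers 14 outcomes: B1=T, B1=F, B2=T, B2=F, B3=S, B3=E, B4=T, B4=F, B5=S, B5=E, B6=S, B6=E, B7=T, B7=F
size 1 is not enough: best union over all size-1 subsets is 7/14
size 2 is not enough: best union over all size-2 subsets is 11/14
size 3 is not enough: best union over all size-3 subsets is 13/14
inputs {1, 2, 3, 6} (size 4) cover everything; no size-4 subset with a lexicographically smaller index list covers all 14

Answer: 4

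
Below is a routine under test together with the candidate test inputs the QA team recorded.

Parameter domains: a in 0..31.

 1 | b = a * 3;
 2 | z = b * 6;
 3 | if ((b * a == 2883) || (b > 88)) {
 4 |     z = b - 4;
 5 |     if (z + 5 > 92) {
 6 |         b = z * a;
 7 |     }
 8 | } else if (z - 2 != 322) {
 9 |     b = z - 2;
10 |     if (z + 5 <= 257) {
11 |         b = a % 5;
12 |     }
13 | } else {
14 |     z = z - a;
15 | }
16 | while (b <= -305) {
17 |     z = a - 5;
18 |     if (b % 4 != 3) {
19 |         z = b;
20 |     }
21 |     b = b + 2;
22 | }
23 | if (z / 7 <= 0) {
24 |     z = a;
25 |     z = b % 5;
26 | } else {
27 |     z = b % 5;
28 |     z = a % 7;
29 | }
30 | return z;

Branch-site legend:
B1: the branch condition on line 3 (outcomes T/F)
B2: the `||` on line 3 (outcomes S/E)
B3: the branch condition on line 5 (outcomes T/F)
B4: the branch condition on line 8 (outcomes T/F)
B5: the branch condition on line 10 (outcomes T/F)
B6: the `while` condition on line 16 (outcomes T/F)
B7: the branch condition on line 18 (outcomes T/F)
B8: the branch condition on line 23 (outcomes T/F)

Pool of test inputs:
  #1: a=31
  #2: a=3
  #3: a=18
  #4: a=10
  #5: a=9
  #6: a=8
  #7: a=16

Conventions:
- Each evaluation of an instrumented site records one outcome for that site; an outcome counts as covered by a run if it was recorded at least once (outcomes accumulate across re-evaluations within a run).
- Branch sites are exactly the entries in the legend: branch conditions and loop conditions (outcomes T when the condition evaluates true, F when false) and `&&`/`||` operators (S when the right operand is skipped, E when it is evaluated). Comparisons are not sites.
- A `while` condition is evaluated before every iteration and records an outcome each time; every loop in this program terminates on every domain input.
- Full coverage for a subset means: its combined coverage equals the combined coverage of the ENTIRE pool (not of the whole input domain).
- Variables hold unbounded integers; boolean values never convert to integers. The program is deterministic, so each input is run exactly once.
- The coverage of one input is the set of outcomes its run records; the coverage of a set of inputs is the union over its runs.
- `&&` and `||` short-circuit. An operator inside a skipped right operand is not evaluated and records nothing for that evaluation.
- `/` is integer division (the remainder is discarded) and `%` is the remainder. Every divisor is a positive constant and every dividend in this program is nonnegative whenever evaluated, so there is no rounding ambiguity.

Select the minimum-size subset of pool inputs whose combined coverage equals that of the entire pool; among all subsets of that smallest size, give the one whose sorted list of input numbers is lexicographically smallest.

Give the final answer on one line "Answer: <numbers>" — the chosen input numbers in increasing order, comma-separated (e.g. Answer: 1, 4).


input #1 (a=31): events B2->S, B1->T, B3->T, B6->F, B8->F; covers B1=T, B2=S, B3=T, B6=F, B8=F
input #2 (a=3): events B2->E, B1->F, B4->T, B5->T, B6->F, B8->F; covers B1=F, B2=E, B4=T, B5=T, B6=F, B8=F
input #3 (a=18): events B2->E, B1->F, B4->F, B6->F, B8->F; covers B1=F, B2=E, B4=F, B6=F, B8=F
input #4 (a=10): events B2->E, B1->F, B4->T, B5->T, B6->F, B8->F; covers B1=F, B2=E, B4=T, B5=T, B6=F, B8=F
input #5 (a=9): events B2->E, B1->F, B4->T, B5->T, B6->F, B8->F; covers B1=F, B2=E, B4=T, B5=T, B6=F, B8=F
input #6 (a=8): events B2->E, B1->F, B4->T, B5->T, B6->F, B8->F; covers B1=F, B2=E, B4=T, B5=T, B6=F, B8=F
input #7 (a=16): events B2->E, B1->F, B4->T, B5->F, B6->F, B8->F; covers B1=F, B2=E, B4=T, B5=F, B6=F, B8=F
pool-wide coverage (11 outcomes): B1=T, B1=F, B2=S, B2=E, B3=T, B4=T, B4=F, B5=T, B5=F, B6=F, B8=F
checked all size-1 subsets: none covers 11 outcomes (max 6/11)
checked all size-2 subsets: none covers 11 outcomes (max 9/11)
checked all size-3 subsets: none covers 11 outcomes (max 10/11)
the canonical winner is {1, 2, 3, 7}: size 4, full 11-outcome coverage, earliest index list among size-4 covers
Answer: 1, 2, 3, 7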